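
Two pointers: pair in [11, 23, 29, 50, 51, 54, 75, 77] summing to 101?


lo=0(11)+hi=7(77)=88
lo=1(23)+hi=7(77)=100
lo=2(29)+hi=7(77)=106
lo=2(29)+hi=6(75)=104
lo=2(29)+hi=5(54)=83
lo=3(50)+hi=5(54)=104
lo=3(50)+hi=4(51)=101

Yes: 50+51=101


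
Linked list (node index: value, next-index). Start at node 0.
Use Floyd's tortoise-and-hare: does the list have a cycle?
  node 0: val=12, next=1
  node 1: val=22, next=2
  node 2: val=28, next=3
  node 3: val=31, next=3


Floyd's tortoise (slow, +1) and hare (fast, +2):
  init: slow=0, fast=0
  step 1: slow=1, fast=2
  step 2: slow=2, fast=3
  step 3: slow=3, fast=3
  slow == fast at node 3: cycle detected

Cycle: yes


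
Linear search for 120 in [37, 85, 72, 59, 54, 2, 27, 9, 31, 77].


i=0: 37!=120
i=1: 85!=120
i=2: 72!=120
i=3: 59!=120
i=4: 54!=120
i=5: 2!=120
i=6: 27!=120
i=7: 9!=120
i=8: 31!=120
i=9: 77!=120

Not found, 10 comps


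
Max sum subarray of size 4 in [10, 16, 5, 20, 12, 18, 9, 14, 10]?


[0:4]: 51
[1:5]: 53
[2:6]: 55
[3:7]: 59
[4:8]: 53
[5:9]: 51

Max: 59 at [3:7]


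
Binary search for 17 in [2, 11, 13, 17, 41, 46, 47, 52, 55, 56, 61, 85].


Step 1: lo=0, hi=11, mid=5, val=46
Step 2: lo=0, hi=4, mid=2, val=13
Step 3: lo=3, hi=4, mid=3, val=17

Found at index 3


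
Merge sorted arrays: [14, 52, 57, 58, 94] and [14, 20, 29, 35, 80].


Take 14 from A
Take 14 from B
Take 20 from B
Take 29 from B
Take 35 from B
Take 52 from A
Take 57 from A
Take 58 from A
Take 80 from B

Merged: [14, 14, 20, 29, 35, 52, 57, 58, 80, 94]


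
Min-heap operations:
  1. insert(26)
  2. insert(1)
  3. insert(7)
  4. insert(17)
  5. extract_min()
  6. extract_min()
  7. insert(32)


insert(26) -> [26]
insert(1) -> [1, 26]
insert(7) -> [1, 26, 7]
insert(17) -> [1, 17, 7, 26]
extract_min()->1, [7, 17, 26]
extract_min()->7, [17, 26]
insert(32) -> [17, 26, 32]

Final heap: [17, 26, 32]


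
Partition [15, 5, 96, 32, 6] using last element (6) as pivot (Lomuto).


Pivot: 6
  5 <= 6: swap -> [5, 15, 96, 32, 6]
Place pivot at 1: [5, 6, 96, 32, 15]

Partitioned: [5, 6, 96, 32, 15]


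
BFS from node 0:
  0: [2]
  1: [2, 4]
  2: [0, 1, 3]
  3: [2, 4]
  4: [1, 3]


Visit 0, enqueue [2]
Visit 2, enqueue [1, 3]
Visit 1, enqueue [4]
Visit 3, enqueue []
Visit 4, enqueue []

BFS order: [0, 2, 1, 3, 4]


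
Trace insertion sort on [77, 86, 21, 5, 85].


Initial: [77, 86, 21, 5, 85]
Insert 86: [77, 86, 21, 5, 85]
Insert 21: [21, 77, 86, 5, 85]
Insert 5: [5, 21, 77, 86, 85]
Insert 85: [5, 21, 77, 85, 86]

Sorted: [5, 21, 77, 85, 86]


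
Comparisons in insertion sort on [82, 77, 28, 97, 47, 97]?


Algorithm: insertion sort
Input: [82, 77, 28, 97, 47, 97]
Sorted: [28, 47, 77, 82, 97, 97]

9


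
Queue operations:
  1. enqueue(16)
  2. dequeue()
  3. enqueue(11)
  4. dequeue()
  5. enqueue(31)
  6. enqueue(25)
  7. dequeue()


enqueue(16) -> [16]
dequeue()->16, []
enqueue(11) -> [11]
dequeue()->11, []
enqueue(31) -> [31]
enqueue(25) -> [31, 25]
dequeue()->31, [25]

Final queue: [25]


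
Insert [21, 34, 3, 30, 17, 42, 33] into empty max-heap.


Insert 21: [21]
Insert 34: [34, 21]
Insert 3: [34, 21, 3]
Insert 30: [34, 30, 3, 21]
Insert 17: [34, 30, 3, 21, 17]
Insert 42: [42, 30, 34, 21, 17, 3]
Insert 33: [42, 30, 34, 21, 17, 3, 33]

Final heap: [42, 30, 34, 21, 17, 3, 33]


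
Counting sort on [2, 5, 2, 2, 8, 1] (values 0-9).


Input: [2, 5, 2, 2, 8, 1]
Counts: [0, 1, 3, 0, 0, 1, 0, 0, 1, 0]

Sorted: [1, 2, 2, 2, 5, 8]


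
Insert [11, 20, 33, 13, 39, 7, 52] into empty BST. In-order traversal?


Insert 11: root
Insert 20: R from 11
Insert 33: R from 11 -> R from 20
Insert 13: R from 11 -> L from 20
Insert 39: R from 11 -> R from 20 -> R from 33
Insert 7: L from 11
Insert 52: R from 11 -> R from 20 -> R from 33 -> R from 39

In-order: [7, 11, 13, 20, 33, 39, 52]


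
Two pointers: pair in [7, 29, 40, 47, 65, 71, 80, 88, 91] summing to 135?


lo=0(7)+hi=8(91)=98
lo=1(29)+hi=8(91)=120
lo=2(40)+hi=8(91)=131
lo=3(47)+hi=8(91)=138
lo=3(47)+hi=7(88)=135

Yes: 47+88=135


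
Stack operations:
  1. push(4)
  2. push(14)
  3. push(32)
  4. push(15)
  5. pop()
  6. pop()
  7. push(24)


push(4) -> [4]
push(14) -> [4, 14]
push(32) -> [4, 14, 32]
push(15) -> [4, 14, 32, 15]
pop()->15, [4, 14, 32]
pop()->32, [4, 14]
push(24) -> [4, 14, 24]

Final stack: [4, 14, 24]


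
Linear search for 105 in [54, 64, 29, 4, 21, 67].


i=0: 54!=105
i=1: 64!=105
i=2: 29!=105
i=3: 4!=105
i=4: 21!=105
i=5: 67!=105

Not found, 6 comps


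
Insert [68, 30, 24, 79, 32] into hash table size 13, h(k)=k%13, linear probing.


Insert 68: h=3 -> slot 3
Insert 30: h=4 -> slot 4
Insert 24: h=11 -> slot 11
Insert 79: h=1 -> slot 1
Insert 32: h=6 -> slot 6

Table: [None, 79, None, 68, 30, None, 32, None, None, None, None, 24, None]


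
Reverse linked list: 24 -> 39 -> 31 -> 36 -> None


Step 1: curr=24, set curr.next=prev(None) | reversed so far: 24
Step 2: curr=39, set curr.next=prev(24) | reversed so far: 39 -> 24
Step 3: curr=31, set curr.next=prev(39) | reversed so far: 31 -> 39 -> 24
Step 4: curr=36, set curr.next=prev(31) | reversed so far: 36 -> 31 -> 39 -> 24

36 -> 31 -> 39 -> 24 -> None


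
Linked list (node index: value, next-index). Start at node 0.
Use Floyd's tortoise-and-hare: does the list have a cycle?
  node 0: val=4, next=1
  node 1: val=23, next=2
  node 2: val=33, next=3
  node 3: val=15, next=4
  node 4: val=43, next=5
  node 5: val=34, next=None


Floyd's tortoise (slow, +1) and hare (fast, +2):
  init: slow=0, fast=0
  step 1: slow=1, fast=2
  step 2: slow=2, fast=4
  step 3: fast 4->5->None, no cycle

Cycle: no


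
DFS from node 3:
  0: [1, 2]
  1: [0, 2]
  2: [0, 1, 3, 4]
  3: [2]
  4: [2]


Visit 3, push [2]
Visit 2, push [4, 1, 0]
Visit 0, push [1]
Visit 1, push []
Visit 4, push []

DFS order: [3, 2, 0, 1, 4]


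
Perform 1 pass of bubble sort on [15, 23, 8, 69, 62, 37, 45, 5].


Initial: [15, 23, 8, 69, 62, 37, 45, 5]
Pass 1: [15, 8, 23, 62, 37, 45, 5, 69] (5 swaps)

After 1 pass: [15, 8, 23, 62, 37, 45, 5, 69]


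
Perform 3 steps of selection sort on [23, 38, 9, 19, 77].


Initial: [23, 38, 9, 19, 77]
Step 1: min=9 at 2
  Swap: [9, 38, 23, 19, 77]
Step 2: min=19 at 3
  Swap: [9, 19, 23, 38, 77]
Step 3: min=23 at 2
  Swap: [9, 19, 23, 38, 77]

After 3 steps: [9, 19, 23, 38, 77]


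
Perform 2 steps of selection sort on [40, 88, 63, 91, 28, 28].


Initial: [40, 88, 63, 91, 28, 28]
Step 1: min=28 at 4
  Swap: [28, 88, 63, 91, 40, 28]
Step 2: min=28 at 5
  Swap: [28, 28, 63, 91, 40, 88]

After 2 steps: [28, 28, 63, 91, 40, 88]


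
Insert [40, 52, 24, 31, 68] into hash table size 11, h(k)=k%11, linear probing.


Insert 40: h=7 -> slot 7
Insert 52: h=8 -> slot 8
Insert 24: h=2 -> slot 2
Insert 31: h=9 -> slot 9
Insert 68: h=2, 1 probes -> slot 3

Table: [None, None, 24, 68, None, None, None, 40, 52, 31, None]


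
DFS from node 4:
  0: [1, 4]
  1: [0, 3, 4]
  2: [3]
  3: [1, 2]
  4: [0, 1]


Visit 4, push [1, 0]
Visit 0, push [1]
Visit 1, push [3]
Visit 3, push [2]
Visit 2, push []

DFS order: [4, 0, 1, 3, 2]


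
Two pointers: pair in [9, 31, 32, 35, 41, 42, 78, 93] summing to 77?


lo=0(9)+hi=7(93)=102
lo=0(9)+hi=6(78)=87
lo=0(9)+hi=5(42)=51
lo=1(31)+hi=5(42)=73
lo=2(32)+hi=5(42)=74
lo=3(35)+hi=5(42)=77

Yes: 35+42=77


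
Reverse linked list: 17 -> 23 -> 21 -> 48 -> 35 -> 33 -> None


Step 1: curr=17, set curr.next=prev(None) | reversed so far: 17
Step 2: curr=23, set curr.next=prev(17) | reversed so far: 23 -> 17
Step 3: curr=21, set curr.next=prev(23) | reversed so far: 21 -> 23 -> 17
Step 4: curr=48, set curr.next=prev(21) | reversed so far: 48 -> 21 -> 23 -> 17
Step 5: curr=35, set curr.next=prev(48) | reversed so far: 35 -> 48 -> 21 -> 23 -> 17
Step 6: curr=33, set curr.next=prev(35) | reversed so far: 33 -> 35 -> 48 -> 21 -> 23 -> 17

33 -> 35 -> 48 -> 21 -> 23 -> 17 -> None


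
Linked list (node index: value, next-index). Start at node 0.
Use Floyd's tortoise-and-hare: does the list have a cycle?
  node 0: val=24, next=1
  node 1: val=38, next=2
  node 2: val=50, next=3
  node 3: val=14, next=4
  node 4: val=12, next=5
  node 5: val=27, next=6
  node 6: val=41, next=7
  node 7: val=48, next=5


Floyd's tortoise (slow, +1) and hare (fast, +2):
  init: slow=0, fast=0
  step 1: slow=1, fast=2
  step 2: slow=2, fast=4
  step 3: slow=3, fast=6
  step 4: slow=4, fast=5
  step 5: slow=5, fast=7
  step 6: slow=6, fast=6
  slow == fast at node 6: cycle detected

Cycle: yes


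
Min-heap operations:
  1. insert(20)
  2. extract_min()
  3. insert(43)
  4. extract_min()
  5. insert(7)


insert(20) -> [20]
extract_min()->20, []
insert(43) -> [43]
extract_min()->43, []
insert(7) -> [7]

Final heap: [7]


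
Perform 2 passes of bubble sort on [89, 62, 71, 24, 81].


Initial: [89, 62, 71, 24, 81]
Pass 1: [62, 71, 24, 81, 89] (4 swaps)
Pass 2: [62, 24, 71, 81, 89] (1 swaps)

After 2 passes: [62, 24, 71, 81, 89]


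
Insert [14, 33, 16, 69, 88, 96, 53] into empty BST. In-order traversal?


Insert 14: root
Insert 33: R from 14
Insert 16: R from 14 -> L from 33
Insert 69: R from 14 -> R from 33
Insert 88: R from 14 -> R from 33 -> R from 69
Insert 96: R from 14 -> R from 33 -> R from 69 -> R from 88
Insert 53: R from 14 -> R from 33 -> L from 69

In-order: [14, 16, 33, 53, 69, 88, 96]


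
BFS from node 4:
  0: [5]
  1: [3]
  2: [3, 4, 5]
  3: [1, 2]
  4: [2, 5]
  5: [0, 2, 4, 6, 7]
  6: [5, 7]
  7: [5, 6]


Visit 4, enqueue [2, 5]
Visit 2, enqueue [3]
Visit 5, enqueue [0, 6, 7]
Visit 3, enqueue [1]
Visit 0, enqueue []
Visit 6, enqueue []
Visit 7, enqueue []
Visit 1, enqueue []

BFS order: [4, 2, 5, 3, 0, 6, 7, 1]


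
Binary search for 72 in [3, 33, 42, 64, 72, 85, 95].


Step 1: lo=0, hi=6, mid=3, val=64
Step 2: lo=4, hi=6, mid=5, val=85
Step 3: lo=4, hi=4, mid=4, val=72

Found at index 4


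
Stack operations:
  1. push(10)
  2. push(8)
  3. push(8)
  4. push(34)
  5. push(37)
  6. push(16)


push(10) -> [10]
push(8) -> [10, 8]
push(8) -> [10, 8, 8]
push(34) -> [10, 8, 8, 34]
push(37) -> [10, 8, 8, 34, 37]
push(16) -> [10, 8, 8, 34, 37, 16]

Final stack: [10, 8, 8, 34, 37, 16]


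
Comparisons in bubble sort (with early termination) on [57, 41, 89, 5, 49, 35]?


Algorithm: bubble sort (with early termination)
Input: [57, 41, 89, 5, 49, 35]
Sorted: [5, 35, 41, 49, 57, 89]

15


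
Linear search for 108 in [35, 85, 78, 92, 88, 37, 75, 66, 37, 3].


i=0: 35!=108
i=1: 85!=108
i=2: 78!=108
i=3: 92!=108
i=4: 88!=108
i=5: 37!=108
i=6: 75!=108
i=7: 66!=108
i=8: 37!=108
i=9: 3!=108

Not found, 10 comps


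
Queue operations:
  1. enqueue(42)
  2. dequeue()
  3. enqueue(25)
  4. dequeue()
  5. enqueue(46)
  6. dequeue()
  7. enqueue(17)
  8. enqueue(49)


enqueue(42) -> [42]
dequeue()->42, []
enqueue(25) -> [25]
dequeue()->25, []
enqueue(46) -> [46]
dequeue()->46, []
enqueue(17) -> [17]
enqueue(49) -> [17, 49]

Final queue: [17, 49]


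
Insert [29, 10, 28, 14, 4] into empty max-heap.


Insert 29: [29]
Insert 10: [29, 10]
Insert 28: [29, 10, 28]
Insert 14: [29, 14, 28, 10]
Insert 4: [29, 14, 28, 10, 4]

Final heap: [29, 14, 28, 10, 4]


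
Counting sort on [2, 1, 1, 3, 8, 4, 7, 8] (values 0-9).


Input: [2, 1, 1, 3, 8, 4, 7, 8]
Counts: [0, 2, 1, 1, 1, 0, 0, 1, 2, 0]

Sorted: [1, 1, 2, 3, 4, 7, 8, 8]


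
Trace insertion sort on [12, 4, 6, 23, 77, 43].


Initial: [12, 4, 6, 23, 77, 43]
Insert 4: [4, 12, 6, 23, 77, 43]
Insert 6: [4, 6, 12, 23, 77, 43]
Insert 23: [4, 6, 12, 23, 77, 43]
Insert 77: [4, 6, 12, 23, 77, 43]
Insert 43: [4, 6, 12, 23, 43, 77]

Sorted: [4, 6, 12, 23, 43, 77]


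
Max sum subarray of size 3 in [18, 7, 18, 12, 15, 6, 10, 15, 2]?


[0:3]: 43
[1:4]: 37
[2:5]: 45
[3:6]: 33
[4:7]: 31
[5:8]: 31
[6:9]: 27

Max: 45 at [2:5]


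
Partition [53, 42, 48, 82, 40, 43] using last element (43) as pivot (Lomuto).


Pivot: 43
  42 <= 43: swap -> [42, 53, 48, 82, 40, 43]
  40 <= 43: swap -> [42, 40, 48, 82, 53, 43]
Place pivot at 2: [42, 40, 43, 82, 53, 48]

Partitioned: [42, 40, 43, 82, 53, 48]


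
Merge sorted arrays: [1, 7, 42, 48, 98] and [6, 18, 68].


Take 1 from A
Take 6 from B
Take 7 from A
Take 18 from B
Take 42 from A
Take 48 from A
Take 68 from B

Merged: [1, 6, 7, 18, 42, 48, 68, 98]


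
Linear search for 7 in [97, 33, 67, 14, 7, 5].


i=0: 97!=7
i=1: 33!=7
i=2: 67!=7
i=3: 14!=7
i=4: 7==7 found!

Found at 4, 5 comps


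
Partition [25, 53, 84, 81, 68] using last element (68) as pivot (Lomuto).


Pivot: 68
  25 <= 68: advance i (no swap)
  53 <= 68: advance i (no swap)
Place pivot at 2: [25, 53, 68, 81, 84]

Partitioned: [25, 53, 68, 81, 84]


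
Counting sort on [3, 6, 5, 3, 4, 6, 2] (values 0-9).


Input: [3, 6, 5, 3, 4, 6, 2]
Counts: [0, 0, 1, 2, 1, 1, 2, 0, 0, 0]

Sorted: [2, 3, 3, 4, 5, 6, 6]


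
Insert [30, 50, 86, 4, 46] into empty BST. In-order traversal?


Insert 30: root
Insert 50: R from 30
Insert 86: R from 30 -> R from 50
Insert 4: L from 30
Insert 46: R from 30 -> L from 50

In-order: [4, 30, 46, 50, 86]


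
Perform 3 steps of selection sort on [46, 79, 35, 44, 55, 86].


Initial: [46, 79, 35, 44, 55, 86]
Step 1: min=35 at 2
  Swap: [35, 79, 46, 44, 55, 86]
Step 2: min=44 at 3
  Swap: [35, 44, 46, 79, 55, 86]
Step 3: min=46 at 2
  Swap: [35, 44, 46, 79, 55, 86]

After 3 steps: [35, 44, 46, 79, 55, 86]


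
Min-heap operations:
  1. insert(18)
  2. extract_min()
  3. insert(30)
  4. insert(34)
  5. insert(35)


insert(18) -> [18]
extract_min()->18, []
insert(30) -> [30]
insert(34) -> [30, 34]
insert(35) -> [30, 34, 35]

Final heap: [30, 34, 35]


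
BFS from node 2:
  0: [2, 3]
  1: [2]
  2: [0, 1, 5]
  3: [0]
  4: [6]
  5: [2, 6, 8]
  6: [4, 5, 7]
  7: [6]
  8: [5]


Visit 2, enqueue [0, 1, 5]
Visit 0, enqueue [3]
Visit 1, enqueue []
Visit 5, enqueue [6, 8]
Visit 3, enqueue []
Visit 6, enqueue [4, 7]
Visit 8, enqueue []
Visit 4, enqueue []
Visit 7, enqueue []

BFS order: [2, 0, 1, 5, 3, 6, 8, 4, 7]


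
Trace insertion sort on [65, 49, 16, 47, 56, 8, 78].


Initial: [65, 49, 16, 47, 56, 8, 78]
Insert 49: [49, 65, 16, 47, 56, 8, 78]
Insert 16: [16, 49, 65, 47, 56, 8, 78]
Insert 47: [16, 47, 49, 65, 56, 8, 78]
Insert 56: [16, 47, 49, 56, 65, 8, 78]
Insert 8: [8, 16, 47, 49, 56, 65, 78]
Insert 78: [8, 16, 47, 49, 56, 65, 78]

Sorted: [8, 16, 47, 49, 56, 65, 78]


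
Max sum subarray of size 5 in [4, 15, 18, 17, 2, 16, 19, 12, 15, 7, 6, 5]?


[0:5]: 56
[1:6]: 68
[2:7]: 72
[3:8]: 66
[4:9]: 64
[5:10]: 69
[6:11]: 59
[7:12]: 45

Max: 72 at [2:7]


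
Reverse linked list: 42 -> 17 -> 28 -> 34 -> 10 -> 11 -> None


Step 1: curr=42, set curr.next=prev(None) | reversed so far: 42
Step 2: curr=17, set curr.next=prev(42) | reversed so far: 17 -> 42
Step 3: curr=28, set curr.next=prev(17) | reversed so far: 28 -> 17 -> 42
Step 4: curr=34, set curr.next=prev(28) | reversed so far: 34 -> 28 -> 17 -> 42
Step 5: curr=10, set curr.next=prev(34) | reversed so far: 10 -> 34 -> 28 -> 17 -> 42
Step 6: curr=11, set curr.next=prev(10) | reversed so far: 11 -> 10 -> 34 -> 28 -> 17 -> 42

11 -> 10 -> 34 -> 28 -> 17 -> 42 -> None


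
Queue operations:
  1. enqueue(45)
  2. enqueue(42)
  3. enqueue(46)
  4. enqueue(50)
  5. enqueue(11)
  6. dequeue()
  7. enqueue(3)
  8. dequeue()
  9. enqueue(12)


enqueue(45) -> [45]
enqueue(42) -> [45, 42]
enqueue(46) -> [45, 42, 46]
enqueue(50) -> [45, 42, 46, 50]
enqueue(11) -> [45, 42, 46, 50, 11]
dequeue()->45, [42, 46, 50, 11]
enqueue(3) -> [42, 46, 50, 11, 3]
dequeue()->42, [46, 50, 11, 3]
enqueue(12) -> [46, 50, 11, 3, 12]

Final queue: [46, 50, 11, 3, 12]


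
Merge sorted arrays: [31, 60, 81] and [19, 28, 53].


Take 19 from B
Take 28 from B
Take 31 from A
Take 53 from B

Merged: [19, 28, 31, 53, 60, 81]


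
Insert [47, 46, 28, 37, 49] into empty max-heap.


Insert 47: [47]
Insert 46: [47, 46]
Insert 28: [47, 46, 28]
Insert 37: [47, 46, 28, 37]
Insert 49: [49, 47, 28, 37, 46]

Final heap: [49, 47, 28, 37, 46]


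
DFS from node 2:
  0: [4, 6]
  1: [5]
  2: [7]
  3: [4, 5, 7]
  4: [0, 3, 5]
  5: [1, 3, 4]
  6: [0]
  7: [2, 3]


Visit 2, push [7]
Visit 7, push [3]
Visit 3, push [5, 4]
Visit 4, push [5, 0]
Visit 0, push [6]
Visit 6, push []
Visit 5, push [1]
Visit 1, push []

DFS order: [2, 7, 3, 4, 0, 6, 5, 1]


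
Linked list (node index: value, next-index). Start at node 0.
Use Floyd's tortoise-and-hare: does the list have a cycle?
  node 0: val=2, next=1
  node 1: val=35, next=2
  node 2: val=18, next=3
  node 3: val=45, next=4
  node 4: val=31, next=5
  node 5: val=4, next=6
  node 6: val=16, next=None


Floyd's tortoise (slow, +1) and hare (fast, +2):
  init: slow=0, fast=0
  step 1: slow=1, fast=2
  step 2: slow=2, fast=4
  step 3: slow=3, fast=6
  step 4: fast -> None, no cycle

Cycle: no


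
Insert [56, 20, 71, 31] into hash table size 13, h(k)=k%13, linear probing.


Insert 56: h=4 -> slot 4
Insert 20: h=7 -> slot 7
Insert 71: h=6 -> slot 6
Insert 31: h=5 -> slot 5

Table: [None, None, None, None, 56, 31, 71, 20, None, None, None, None, None]


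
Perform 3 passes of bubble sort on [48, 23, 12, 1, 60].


Initial: [48, 23, 12, 1, 60]
Pass 1: [23, 12, 1, 48, 60] (3 swaps)
Pass 2: [12, 1, 23, 48, 60] (2 swaps)
Pass 3: [1, 12, 23, 48, 60] (1 swaps)

After 3 passes: [1, 12, 23, 48, 60]


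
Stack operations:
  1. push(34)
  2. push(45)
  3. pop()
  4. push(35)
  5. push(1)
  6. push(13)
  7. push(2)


push(34) -> [34]
push(45) -> [34, 45]
pop()->45, [34]
push(35) -> [34, 35]
push(1) -> [34, 35, 1]
push(13) -> [34, 35, 1, 13]
push(2) -> [34, 35, 1, 13, 2]

Final stack: [34, 35, 1, 13, 2]


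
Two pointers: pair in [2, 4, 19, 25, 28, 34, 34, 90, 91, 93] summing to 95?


lo=0(2)+hi=9(93)=95

Yes: 2+93=95


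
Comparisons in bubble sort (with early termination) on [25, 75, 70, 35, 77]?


Algorithm: bubble sort (with early termination)
Input: [25, 75, 70, 35, 77]
Sorted: [25, 35, 70, 75, 77]

9


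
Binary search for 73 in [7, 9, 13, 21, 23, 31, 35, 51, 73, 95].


Step 1: lo=0, hi=9, mid=4, val=23
Step 2: lo=5, hi=9, mid=7, val=51
Step 3: lo=8, hi=9, mid=8, val=73

Found at index 8


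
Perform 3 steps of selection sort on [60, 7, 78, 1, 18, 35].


Initial: [60, 7, 78, 1, 18, 35]
Step 1: min=1 at 3
  Swap: [1, 7, 78, 60, 18, 35]
Step 2: min=7 at 1
  Swap: [1, 7, 78, 60, 18, 35]
Step 3: min=18 at 4
  Swap: [1, 7, 18, 60, 78, 35]

After 3 steps: [1, 7, 18, 60, 78, 35]


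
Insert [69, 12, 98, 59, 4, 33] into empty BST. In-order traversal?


Insert 69: root
Insert 12: L from 69
Insert 98: R from 69
Insert 59: L from 69 -> R from 12
Insert 4: L from 69 -> L from 12
Insert 33: L from 69 -> R from 12 -> L from 59

In-order: [4, 12, 33, 59, 69, 98]


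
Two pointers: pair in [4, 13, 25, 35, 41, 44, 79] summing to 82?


lo=0(4)+hi=6(79)=83
lo=0(4)+hi=5(44)=48
lo=1(13)+hi=5(44)=57
lo=2(25)+hi=5(44)=69
lo=3(35)+hi=5(44)=79
lo=4(41)+hi=5(44)=85

No pair found


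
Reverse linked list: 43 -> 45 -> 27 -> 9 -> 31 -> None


Step 1: curr=43, set curr.next=prev(None) | reversed so far: 43
Step 2: curr=45, set curr.next=prev(43) | reversed so far: 45 -> 43
Step 3: curr=27, set curr.next=prev(45) | reversed so far: 27 -> 45 -> 43
Step 4: curr=9, set curr.next=prev(27) | reversed so far: 9 -> 27 -> 45 -> 43
Step 5: curr=31, set curr.next=prev(9) | reversed so far: 31 -> 9 -> 27 -> 45 -> 43

31 -> 9 -> 27 -> 45 -> 43 -> None


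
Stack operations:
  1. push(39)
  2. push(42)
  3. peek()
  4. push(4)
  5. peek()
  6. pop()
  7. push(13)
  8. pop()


push(39) -> [39]
push(42) -> [39, 42]
peek()->42
push(4) -> [39, 42, 4]
peek()->4
pop()->4, [39, 42]
push(13) -> [39, 42, 13]
pop()->13, [39, 42]

Final stack: [39, 42]


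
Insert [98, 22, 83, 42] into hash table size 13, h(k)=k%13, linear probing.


Insert 98: h=7 -> slot 7
Insert 22: h=9 -> slot 9
Insert 83: h=5 -> slot 5
Insert 42: h=3 -> slot 3

Table: [None, None, None, 42, None, 83, None, 98, None, 22, None, None, None]


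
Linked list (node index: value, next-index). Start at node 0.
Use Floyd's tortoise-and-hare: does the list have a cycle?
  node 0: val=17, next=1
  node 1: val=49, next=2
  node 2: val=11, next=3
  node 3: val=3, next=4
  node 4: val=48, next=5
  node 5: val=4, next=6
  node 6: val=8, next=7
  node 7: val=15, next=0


Floyd's tortoise (slow, +1) and hare (fast, +2):
  init: slow=0, fast=0
  step 1: slow=1, fast=2
  step 2: slow=2, fast=4
  step 3: slow=3, fast=6
  step 4: slow=4, fast=0
  step 5: slow=5, fast=2
  step 6: slow=6, fast=4
  step 7: slow=7, fast=6
  step 8: slow=0, fast=0
  slow == fast at node 0: cycle detected

Cycle: yes


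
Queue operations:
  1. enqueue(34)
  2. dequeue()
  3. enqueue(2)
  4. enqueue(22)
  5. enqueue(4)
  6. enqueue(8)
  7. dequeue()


enqueue(34) -> [34]
dequeue()->34, []
enqueue(2) -> [2]
enqueue(22) -> [2, 22]
enqueue(4) -> [2, 22, 4]
enqueue(8) -> [2, 22, 4, 8]
dequeue()->2, [22, 4, 8]

Final queue: [22, 4, 8]


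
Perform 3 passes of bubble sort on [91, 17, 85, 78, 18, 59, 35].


Initial: [91, 17, 85, 78, 18, 59, 35]
Pass 1: [17, 85, 78, 18, 59, 35, 91] (6 swaps)
Pass 2: [17, 78, 18, 59, 35, 85, 91] (4 swaps)
Pass 3: [17, 18, 59, 35, 78, 85, 91] (3 swaps)

After 3 passes: [17, 18, 59, 35, 78, 85, 91]


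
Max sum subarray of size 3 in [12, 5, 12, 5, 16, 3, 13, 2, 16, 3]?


[0:3]: 29
[1:4]: 22
[2:5]: 33
[3:6]: 24
[4:7]: 32
[5:8]: 18
[6:9]: 31
[7:10]: 21

Max: 33 at [2:5]


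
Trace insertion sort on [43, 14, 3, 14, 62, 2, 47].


Initial: [43, 14, 3, 14, 62, 2, 47]
Insert 14: [14, 43, 3, 14, 62, 2, 47]
Insert 3: [3, 14, 43, 14, 62, 2, 47]
Insert 14: [3, 14, 14, 43, 62, 2, 47]
Insert 62: [3, 14, 14, 43, 62, 2, 47]
Insert 2: [2, 3, 14, 14, 43, 62, 47]
Insert 47: [2, 3, 14, 14, 43, 47, 62]

Sorted: [2, 3, 14, 14, 43, 47, 62]


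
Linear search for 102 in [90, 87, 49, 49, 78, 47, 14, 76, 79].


i=0: 90!=102
i=1: 87!=102
i=2: 49!=102
i=3: 49!=102
i=4: 78!=102
i=5: 47!=102
i=6: 14!=102
i=7: 76!=102
i=8: 79!=102

Not found, 9 comps


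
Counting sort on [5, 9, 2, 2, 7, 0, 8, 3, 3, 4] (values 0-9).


Input: [5, 9, 2, 2, 7, 0, 8, 3, 3, 4]
Counts: [1, 0, 2, 2, 1, 1, 0, 1, 1, 1]

Sorted: [0, 2, 2, 3, 3, 4, 5, 7, 8, 9]


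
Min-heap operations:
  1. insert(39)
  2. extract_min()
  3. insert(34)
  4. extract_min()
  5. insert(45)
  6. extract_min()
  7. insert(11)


insert(39) -> [39]
extract_min()->39, []
insert(34) -> [34]
extract_min()->34, []
insert(45) -> [45]
extract_min()->45, []
insert(11) -> [11]

Final heap: [11]


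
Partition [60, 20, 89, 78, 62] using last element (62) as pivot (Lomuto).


Pivot: 62
  60 <= 62: advance i (no swap)
  20 <= 62: advance i (no swap)
Place pivot at 2: [60, 20, 62, 78, 89]

Partitioned: [60, 20, 62, 78, 89]


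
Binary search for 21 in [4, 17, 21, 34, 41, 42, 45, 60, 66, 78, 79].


Step 1: lo=0, hi=10, mid=5, val=42
Step 2: lo=0, hi=4, mid=2, val=21

Found at index 2


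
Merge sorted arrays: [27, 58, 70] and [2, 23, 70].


Take 2 from B
Take 23 from B
Take 27 from A
Take 58 from A
Take 70 from A

Merged: [2, 23, 27, 58, 70, 70]


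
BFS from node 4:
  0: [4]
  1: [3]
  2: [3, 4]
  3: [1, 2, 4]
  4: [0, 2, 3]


Visit 4, enqueue [0, 2, 3]
Visit 0, enqueue []
Visit 2, enqueue []
Visit 3, enqueue [1]
Visit 1, enqueue []

BFS order: [4, 0, 2, 3, 1]


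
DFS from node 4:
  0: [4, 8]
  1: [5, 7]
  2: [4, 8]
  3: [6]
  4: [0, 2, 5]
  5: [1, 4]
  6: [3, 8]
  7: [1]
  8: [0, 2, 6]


Visit 4, push [5, 2, 0]
Visit 0, push [8]
Visit 8, push [6, 2]
Visit 2, push []
Visit 6, push [3]
Visit 3, push []
Visit 5, push [1]
Visit 1, push [7]
Visit 7, push []

DFS order: [4, 0, 8, 2, 6, 3, 5, 1, 7]


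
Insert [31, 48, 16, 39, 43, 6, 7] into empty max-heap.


Insert 31: [31]
Insert 48: [48, 31]
Insert 16: [48, 31, 16]
Insert 39: [48, 39, 16, 31]
Insert 43: [48, 43, 16, 31, 39]
Insert 6: [48, 43, 16, 31, 39, 6]
Insert 7: [48, 43, 16, 31, 39, 6, 7]

Final heap: [48, 43, 16, 31, 39, 6, 7]


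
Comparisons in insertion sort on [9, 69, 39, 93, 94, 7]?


Algorithm: insertion sort
Input: [9, 69, 39, 93, 94, 7]
Sorted: [7, 9, 39, 69, 93, 94]

10


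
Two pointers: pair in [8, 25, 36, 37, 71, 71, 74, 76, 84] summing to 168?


lo=0(8)+hi=8(84)=92
lo=1(25)+hi=8(84)=109
lo=2(36)+hi=8(84)=120
lo=3(37)+hi=8(84)=121
lo=4(71)+hi=8(84)=155
lo=5(71)+hi=8(84)=155
lo=6(74)+hi=8(84)=158
lo=7(76)+hi=8(84)=160

No pair found


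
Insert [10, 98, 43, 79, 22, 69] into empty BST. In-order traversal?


Insert 10: root
Insert 98: R from 10
Insert 43: R from 10 -> L from 98
Insert 79: R from 10 -> L from 98 -> R from 43
Insert 22: R from 10 -> L from 98 -> L from 43
Insert 69: R from 10 -> L from 98 -> R from 43 -> L from 79

In-order: [10, 22, 43, 69, 79, 98]


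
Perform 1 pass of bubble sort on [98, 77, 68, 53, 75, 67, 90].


Initial: [98, 77, 68, 53, 75, 67, 90]
Pass 1: [77, 68, 53, 75, 67, 90, 98] (6 swaps)

After 1 pass: [77, 68, 53, 75, 67, 90, 98]


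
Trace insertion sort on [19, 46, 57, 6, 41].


Initial: [19, 46, 57, 6, 41]
Insert 46: [19, 46, 57, 6, 41]
Insert 57: [19, 46, 57, 6, 41]
Insert 6: [6, 19, 46, 57, 41]
Insert 41: [6, 19, 41, 46, 57]

Sorted: [6, 19, 41, 46, 57]


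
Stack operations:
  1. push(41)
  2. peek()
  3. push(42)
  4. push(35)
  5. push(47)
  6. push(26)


push(41) -> [41]
peek()->41
push(42) -> [41, 42]
push(35) -> [41, 42, 35]
push(47) -> [41, 42, 35, 47]
push(26) -> [41, 42, 35, 47, 26]

Final stack: [41, 42, 35, 47, 26]


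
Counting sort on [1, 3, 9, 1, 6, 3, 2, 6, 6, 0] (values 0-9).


Input: [1, 3, 9, 1, 6, 3, 2, 6, 6, 0]
Counts: [1, 2, 1, 2, 0, 0, 3, 0, 0, 1]

Sorted: [0, 1, 1, 2, 3, 3, 6, 6, 6, 9]


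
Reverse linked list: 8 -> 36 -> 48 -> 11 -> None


Step 1: curr=8, set curr.next=prev(None) | reversed so far: 8
Step 2: curr=36, set curr.next=prev(8) | reversed so far: 36 -> 8
Step 3: curr=48, set curr.next=prev(36) | reversed so far: 48 -> 36 -> 8
Step 4: curr=11, set curr.next=prev(48) | reversed so far: 11 -> 48 -> 36 -> 8

11 -> 48 -> 36 -> 8 -> None


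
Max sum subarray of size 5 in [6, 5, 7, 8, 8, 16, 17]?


[0:5]: 34
[1:6]: 44
[2:7]: 56

Max: 56 at [2:7]


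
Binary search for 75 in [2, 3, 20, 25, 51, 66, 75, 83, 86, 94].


Step 1: lo=0, hi=9, mid=4, val=51
Step 2: lo=5, hi=9, mid=7, val=83
Step 3: lo=5, hi=6, mid=5, val=66
Step 4: lo=6, hi=6, mid=6, val=75

Found at index 6


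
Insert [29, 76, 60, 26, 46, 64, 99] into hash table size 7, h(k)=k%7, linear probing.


Insert 29: h=1 -> slot 1
Insert 76: h=6 -> slot 6
Insert 60: h=4 -> slot 4
Insert 26: h=5 -> slot 5
Insert 46: h=4, 3 probes -> slot 0
Insert 64: h=1, 1 probes -> slot 2
Insert 99: h=1, 2 probes -> slot 3

Table: [46, 29, 64, 99, 60, 26, 76]


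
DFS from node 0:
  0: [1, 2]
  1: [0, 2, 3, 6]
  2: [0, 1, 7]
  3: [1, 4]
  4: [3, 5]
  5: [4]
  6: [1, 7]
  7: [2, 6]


Visit 0, push [2, 1]
Visit 1, push [6, 3, 2]
Visit 2, push [7]
Visit 7, push [6]
Visit 6, push []
Visit 3, push [4]
Visit 4, push [5]
Visit 5, push []

DFS order: [0, 1, 2, 7, 6, 3, 4, 5]


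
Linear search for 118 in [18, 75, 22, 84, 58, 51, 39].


i=0: 18!=118
i=1: 75!=118
i=2: 22!=118
i=3: 84!=118
i=4: 58!=118
i=5: 51!=118
i=6: 39!=118

Not found, 7 comps


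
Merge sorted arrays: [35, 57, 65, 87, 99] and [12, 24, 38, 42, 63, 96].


Take 12 from B
Take 24 from B
Take 35 from A
Take 38 from B
Take 42 from B
Take 57 from A
Take 63 from B
Take 65 from A
Take 87 from A
Take 96 from B

Merged: [12, 24, 35, 38, 42, 57, 63, 65, 87, 96, 99]


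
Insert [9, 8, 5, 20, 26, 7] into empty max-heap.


Insert 9: [9]
Insert 8: [9, 8]
Insert 5: [9, 8, 5]
Insert 20: [20, 9, 5, 8]
Insert 26: [26, 20, 5, 8, 9]
Insert 7: [26, 20, 7, 8, 9, 5]

Final heap: [26, 20, 7, 8, 9, 5]


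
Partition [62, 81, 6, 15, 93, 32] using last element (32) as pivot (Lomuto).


Pivot: 32
  6 <= 32: swap -> [6, 81, 62, 15, 93, 32]
  15 <= 32: swap -> [6, 15, 62, 81, 93, 32]
Place pivot at 2: [6, 15, 32, 81, 93, 62]

Partitioned: [6, 15, 32, 81, 93, 62]


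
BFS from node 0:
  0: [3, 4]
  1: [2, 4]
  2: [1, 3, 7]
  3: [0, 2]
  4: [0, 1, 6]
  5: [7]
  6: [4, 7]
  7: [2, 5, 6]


Visit 0, enqueue [3, 4]
Visit 3, enqueue [2]
Visit 4, enqueue [1, 6]
Visit 2, enqueue [7]
Visit 1, enqueue []
Visit 6, enqueue []
Visit 7, enqueue [5]
Visit 5, enqueue []

BFS order: [0, 3, 4, 2, 1, 6, 7, 5]


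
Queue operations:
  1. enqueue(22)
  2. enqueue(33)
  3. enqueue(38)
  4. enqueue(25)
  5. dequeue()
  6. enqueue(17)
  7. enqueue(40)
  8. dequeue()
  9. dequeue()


enqueue(22) -> [22]
enqueue(33) -> [22, 33]
enqueue(38) -> [22, 33, 38]
enqueue(25) -> [22, 33, 38, 25]
dequeue()->22, [33, 38, 25]
enqueue(17) -> [33, 38, 25, 17]
enqueue(40) -> [33, 38, 25, 17, 40]
dequeue()->33, [38, 25, 17, 40]
dequeue()->38, [25, 17, 40]

Final queue: [25, 17, 40]


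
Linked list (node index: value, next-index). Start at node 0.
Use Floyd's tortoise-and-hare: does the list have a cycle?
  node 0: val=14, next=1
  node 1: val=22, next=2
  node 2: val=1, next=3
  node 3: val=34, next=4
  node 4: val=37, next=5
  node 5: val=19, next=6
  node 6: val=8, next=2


Floyd's tortoise (slow, +1) and hare (fast, +2):
  init: slow=0, fast=0
  step 1: slow=1, fast=2
  step 2: slow=2, fast=4
  step 3: slow=3, fast=6
  step 4: slow=4, fast=3
  step 5: slow=5, fast=5
  slow == fast at node 5: cycle detected

Cycle: yes


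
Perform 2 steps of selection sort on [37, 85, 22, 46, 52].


Initial: [37, 85, 22, 46, 52]
Step 1: min=22 at 2
  Swap: [22, 85, 37, 46, 52]
Step 2: min=37 at 2
  Swap: [22, 37, 85, 46, 52]

After 2 steps: [22, 37, 85, 46, 52]


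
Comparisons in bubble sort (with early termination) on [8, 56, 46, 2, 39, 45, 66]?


Algorithm: bubble sort (with early termination)
Input: [8, 56, 46, 2, 39, 45, 66]
Sorted: [2, 8, 39, 45, 46, 56, 66]

18


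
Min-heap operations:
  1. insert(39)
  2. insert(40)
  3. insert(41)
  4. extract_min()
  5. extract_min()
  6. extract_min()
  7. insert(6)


insert(39) -> [39]
insert(40) -> [39, 40]
insert(41) -> [39, 40, 41]
extract_min()->39, [40, 41]
extract_min()->40, [41]
extract_min()->41, []
insert(6) -> [6]

Final heap: [6]


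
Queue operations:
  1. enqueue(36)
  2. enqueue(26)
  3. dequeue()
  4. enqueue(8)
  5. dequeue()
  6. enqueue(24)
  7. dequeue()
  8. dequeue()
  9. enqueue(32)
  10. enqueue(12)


enqueue(36) -> [36]
enqueue(26) -> [36, 26]
dequeue()->36, [26]
enqueue(8) -> [26, 8]
dequeue()->26, [8]
enqueue(24) -> [8, 24]
dequeue()->8, [24]
dequeue()->24, []
enqueue(32) -> [32]
enqueue(12) -> [32, 12]

Final queue: [32, 12]


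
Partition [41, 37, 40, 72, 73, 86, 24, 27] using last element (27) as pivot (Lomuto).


Pivot: 27
  24 <= 27: swap -> [24, 37, 40, 72, 73, 86, 41, 27]
Place pivot at 1: [24, 27, 40, 72, 73, 86, 41, 37]

Partitioned: [24, 27, 40, 72, 73, 86, 41, 37]


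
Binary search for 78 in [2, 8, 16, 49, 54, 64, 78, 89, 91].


Step 1: lo=0, hi=8, mid=4, val=54
Step 2: lo=5, hi=8, mid=6, val=78

Found at index 6


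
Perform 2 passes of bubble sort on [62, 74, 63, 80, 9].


Initial: [62, 74, 63, 80, 9]
Pass 1: [62, 63, 74, 9, 80] (2 swaps)
Pass 2: [62, 63, 9, 74, 80] (1 swaps)

After 2 passes: [62, 63, 9, 74, 80]


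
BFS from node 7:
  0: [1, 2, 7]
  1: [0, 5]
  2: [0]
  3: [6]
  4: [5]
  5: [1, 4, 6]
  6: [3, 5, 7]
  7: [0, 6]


Visit 7, enqueue [0, 6]
Visit 0, enqueue [1, 2]
Visit 6, enqueue [3, 5]
Visit 1, enqueue []
Visit 2, enqueue []
Visit 3, enqueue []
Visit 5, enqueue [4]
Visit 4, enqueue []

BFS order: [7, 0, 6, 1, 2, 3, 5, 4]


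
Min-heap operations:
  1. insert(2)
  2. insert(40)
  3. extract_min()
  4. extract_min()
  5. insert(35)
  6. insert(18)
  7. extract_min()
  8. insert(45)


insert(2) -> [2]
insert(40) -> [2, 40]
extract_min()->2, [40]
extract_min()->40, []
insert(35) -> [35]
insert(18) -> [18, 35]
extract_min()->18, [35]
insert(45) -> [35, 45]

Final heap: [35, 45]


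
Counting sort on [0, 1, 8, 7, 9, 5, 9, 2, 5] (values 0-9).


Input: [0, 1, 8, 7, 9, 5, 9, 2, 5]
Counts: [1, 1, 1, 0, 0, 2, 0, 1, 1, 2]

Sorted: [0, 1, 2, 5, 5, 7, 8, 9, 9]


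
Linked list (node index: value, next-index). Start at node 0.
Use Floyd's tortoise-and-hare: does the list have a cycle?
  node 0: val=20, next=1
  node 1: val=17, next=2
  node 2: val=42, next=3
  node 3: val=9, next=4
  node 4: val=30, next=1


Floyd's tortoise (slow, +1) and hare (fast, +2):
  init: slow=0, fast=0
  step 1: slow=1, fast=2
  step 2: slow=2, fast=4
  step 3: slow=3, fast=2
  step 4: slow=4, fast=4
  slow == fast at node 4: cycle detected

Cycle: yes


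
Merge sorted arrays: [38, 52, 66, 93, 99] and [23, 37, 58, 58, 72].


Take 23 from B
Take 37 from B
Take 38 from A
Take 52 from A
Take 58 from B
Take 58 from B
Take 66 from A
Take 72 from B

Merged: [23, 37, 38, 52, 58, 58, 66, 72, 93, 99]


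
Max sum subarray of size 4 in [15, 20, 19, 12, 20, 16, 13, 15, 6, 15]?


[0:4]: 66
[1:5]: 71
[2:6]: 67
[3:7]: 61
[4:8]: 64
[5:9]: 50
[6:10]: 49

Max: 71 at [1:5]


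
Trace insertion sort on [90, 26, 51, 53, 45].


Initial: [90, 26, 51, 53, 45]
Insert 26: [26, 90, 51, 53, 45]
Insert 51: [26, 51, 90, 53, 45]
Insert 53: [26, 51, 53, 90, 45]
Insert 45: [26, 45, 51, 53, 90]

Sorted: [26, 45, 51, 53, 90]


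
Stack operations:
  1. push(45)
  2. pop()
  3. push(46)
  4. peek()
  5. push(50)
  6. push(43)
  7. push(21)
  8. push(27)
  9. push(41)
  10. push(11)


push(45) -> [45]
pop()->45, []
push(46) -> [46]
peek()->46
push(50) -> [46, 50]
push(43) -> [46, 50, 43]
push(21) -> [46, 50, 43, 21]
push(27) -> [46, 50, 43, 21, 27]
push(41) -> [46, 50, 43, 21, 27, 41]
push(11) -> [46, 50, 43, 21, 27, 41, 11]

Final stack: [46, 50, 43, 21, 27, 41, 11]


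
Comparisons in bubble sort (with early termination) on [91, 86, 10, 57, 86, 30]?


Algorithm: bubble sort (with early termination)
Input: [91, 86, 10, 57, 86, 30]
Sorted: [10, 30, 57, 86, 86, 91]

15


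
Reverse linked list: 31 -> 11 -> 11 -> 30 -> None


Step 1: curr=31, set curr.next=prev(None) | reversed so far: 31
Step 2: curr=11, set curr.next=prev(31) | reversed so far: 11 -> 31
Step 3: curr=11, set curr.next=prev(11) | reversed so far: 11 -> 11 -> 31
Step 4: curr=30, set curr.next=prev(11) | reversed so far: 30 -> 11 -> 11 -> 31

30 -> 11 -> 11 -> 31 -> None


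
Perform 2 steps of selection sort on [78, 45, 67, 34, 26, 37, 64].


Initial: [78, 45, 67, 34, 26, 37, 64]
Step 1: min=26 at 4
  Swap: [26, 45, 67, 34, 78, 37, 64]
Step 2: min=34 at 3
  Swap: [26, 34, 67, 45, 78, 37, 64]

After 2 steps: [26, 34, 67, 45, 78, 37, 64]


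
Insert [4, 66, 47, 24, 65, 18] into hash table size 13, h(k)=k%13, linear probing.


Insert 4: h=4 -> slot 4
Insert 66: h=1 -> slot 1
Insert 47: h=8 -> slot 8
Insert 24: h=11 -> slot 11
Insert 65: h=0 -> slot 0
Insert 18: h=5 -> slot 5

Table: [65, 66, None, None, 4, 18, None, None, 47, None, None, 24, None]


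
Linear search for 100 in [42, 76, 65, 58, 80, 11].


i=0: 42!=100
i=1: 76!=100
i=2: 65!=100
i=3: 58!=100
i=4: 80!=100
i=5: 11!=100

Not found, 6 comps


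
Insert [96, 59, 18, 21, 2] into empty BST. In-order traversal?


Insert 96: root
Insert 59: L from 96
Insert 18: L from 96 -> L from 59
Insert 21: L from 96 -> L from 59 -> R from 18
Insert 2: L from 96 -> L from 59 -> L from 18

In-order: [2, 18, 21, 59, 96]


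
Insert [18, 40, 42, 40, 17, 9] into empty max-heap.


Insert 18: [18]
Insert 40: [40, 18]
Insert 42: [42, 18, 40]
Insert 40: [42, 40, 40, 18]
Insert 17: [42, 40, 40, 18, 17]
Insert 9: [42, 40, 40, 18, 17, 9]

Final heap: [42, 40, 40, 18, 17, 9]


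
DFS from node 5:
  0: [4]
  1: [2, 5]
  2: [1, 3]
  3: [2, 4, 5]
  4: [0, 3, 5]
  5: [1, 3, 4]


Visit 5, push [4, 3, 1]
Visit 1, push [2]
Visit 2, push [3]
Visit 3, push [4]
Visit 4, push [0]
Visit 0, push []

DFS order: [5, 1, 2, 3, 4, 0]


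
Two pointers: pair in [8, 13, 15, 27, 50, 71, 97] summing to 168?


lo=0(8)+hi=6(97)=105
lo=1(13)+hi=6(97)=110
lo=2(15)+hi=6(97)=112
lo=3(27)+hi=6(97)=124
lo=4(50)+hi=6(97)=147
lo=5(71)+hi=6(97)=168

Yes: 71+97=168


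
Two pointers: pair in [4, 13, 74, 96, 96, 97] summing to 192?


lo=0(4)+hi=5(97)=101
lo=1(13)+hi=5(97)=110
lo=2(74)+hi=5(97)=171
lo=3(96)+hi=5(97)=193
lo=3(96)+hi=4(96)=192

Yes: 96+96=192


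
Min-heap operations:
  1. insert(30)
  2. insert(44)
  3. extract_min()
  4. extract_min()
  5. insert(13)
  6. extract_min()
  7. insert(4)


insert(30) -> [30]
insert(44) -> [30, 44]
extract_min()->30, [44]
extract_min()->44, []
insert(13) -> [13]
extract_min()->13, []
insert(4) -> [4]

Final heap: [4]


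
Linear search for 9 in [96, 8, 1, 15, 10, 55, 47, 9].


i=0: 96!=9
i=1: 8!=9
i=2: 1!=9
i=3: 15!=9
i=4: 10!=9
i=5: 55!=9
i=6: 47!=9
i=7: 9==9 found!

Found at 7, 8 comps


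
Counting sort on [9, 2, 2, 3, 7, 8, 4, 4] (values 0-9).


Input: [9, 2, 2, 3, 7, 8, 4, 4]
Counts: [0, 0, 2, 1, 2, 0, 0, 1, 1, 1]

Sorted: [2, 2, 3, 4, 4, 7, 8, 9]


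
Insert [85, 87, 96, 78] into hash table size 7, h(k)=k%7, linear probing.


Insert 85: h=1 -> slot 1
Insert 87: h=3 -> slot 3
Insert 96: h=5 -> slot 5
Insert 78: h=1, 1 probes -> slot 2

Table: [None, 85, 78, 87, None, 96, None]


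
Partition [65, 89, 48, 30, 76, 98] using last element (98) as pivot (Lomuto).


Pivot: 98
  65 <= 98: advance i (no swap)
  89 <= 98: advance i (no swap)
  48 <= 98: advance i (no swap)
  30 <= 98: advance i (no swap)
  76 <= 98: advance i (no swap)
Place pivot at 5: [65, 89, 48, 30, 76, 98]

Partitioned: [65, 89, 48, 30, 76, 98]


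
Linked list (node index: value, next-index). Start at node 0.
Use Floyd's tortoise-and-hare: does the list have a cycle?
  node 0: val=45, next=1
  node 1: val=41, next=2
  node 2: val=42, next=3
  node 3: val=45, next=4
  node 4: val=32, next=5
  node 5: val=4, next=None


Floyd's tortoise (slow, +1) and hare (fast, +2):
  init: slow=0, fast=0
  step 1: slow=1, fast=2
  step 2: slow=2, fast=4
  step 3: fast 4->5->None, no cycle

Cycle: no


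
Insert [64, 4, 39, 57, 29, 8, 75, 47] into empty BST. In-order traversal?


Insert 64: root
Insert 4: L from 64
Insert 39: L from 64 -> R from 4
Insert 57: L from 64 -> R from 4 -> R from 39
Insert 29: L from 64 -> R from 4 -> L from 39
Insert 8: L from 64 -> R from 4 -> L from 39 -> L from 29
Insert 75: R from 64
Insert 47: L from 64 -> R from 4 -> R from 39 -> L from 57

In-order: [4, 8, 29, 39, 47, 57, 64, 75]


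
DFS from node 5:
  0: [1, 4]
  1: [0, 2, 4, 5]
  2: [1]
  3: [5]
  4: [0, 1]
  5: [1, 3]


Visit 5, push [3, 1]
Visit 1, push [4, 2, 0]
Visit 0, push [4]
Visit 4, push []
Visit 2, push []
Visit 3, push []

DFS order: [5, 1, 0, 4, 2, 3]


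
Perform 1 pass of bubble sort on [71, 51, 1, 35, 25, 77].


Initial: [71, 51, 1, 35, 25, 77]
Pass 1: [51, 1, 35, 25, 71, 77] (4 swaps)

After 1 pass: [51, 1, 35, 25, 71, 77]


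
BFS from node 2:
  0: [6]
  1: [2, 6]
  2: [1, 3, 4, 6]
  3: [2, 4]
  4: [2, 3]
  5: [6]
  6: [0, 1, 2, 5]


Visit 2, enqueue [1, 3, 4, 6]
Visit 1, enqueue []
Visit 3, enqueue []
Visit 4, enqueue []
Visit 6, enqueue [0, 5]
Visit 0, enqueue []
Visit 5, enqueue []

BFS order: [2, 1, 3, 4, 6, 0, 5]


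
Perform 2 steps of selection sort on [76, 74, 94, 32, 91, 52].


Initial: [76, 74, 94, 32, 91, 52]
Step 1: min=32 at 3
  Swap: [32, 74, 94, 76, 91, 52]
Step 2: min=52 at 5
  Swap: [32, 52, 94, 76, 91, 74]

After 2 steps: [32, 52, 94, 76, 91, 74]


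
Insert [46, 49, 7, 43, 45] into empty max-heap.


Insert 46: [46]
Insert 49: [49, 46]
Insert 7: [49, 46, 7]
Insert 43: [49, 46, 7, 43]
Insert 45: [49, 46, 7, 43, 45]

Final heap: [49, 46, 7, 43, 45]


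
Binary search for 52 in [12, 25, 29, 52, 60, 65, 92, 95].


Step 1: lo=0, hi=7, mid=3, val=52

Found at index 3


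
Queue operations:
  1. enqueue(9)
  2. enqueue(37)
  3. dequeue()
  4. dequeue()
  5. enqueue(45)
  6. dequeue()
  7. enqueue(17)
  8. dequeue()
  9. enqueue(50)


enqueue(9) -> [9]
enqueue(37) -> [9, 37]
dequeue()->9, [37]
dequeue()->37, []
enqueue(45) -> [45]
dequeue()->45, []
enqueue(17) -> [17]
dequeue()->17, []
enqueue(50) -> [50]

Final queue: [50]
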